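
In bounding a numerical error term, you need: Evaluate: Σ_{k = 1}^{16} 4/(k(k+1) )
Partial fractions: 4/(k(k + 1))=4/k - 4/(k + 1)
Telescoping sum: 4(1 - 1/17)=4·16/17

Answer: 64/17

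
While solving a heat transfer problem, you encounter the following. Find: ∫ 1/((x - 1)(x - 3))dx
Partial fractions: 1/((x-1)(x-3))=A/(x-1)+B/(x-3)
A=-1/2, B=1/2
∫ [-1/2· 1/(x-1)+1/2· 1/(x-3)] dx
=(1/2)[ln|x-3| - ln|x-1|]+C

Answer: (1/2)·ln|(x-3)/(x-1)|+C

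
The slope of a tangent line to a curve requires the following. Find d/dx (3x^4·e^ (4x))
Product rule: (fg)'=f'g+fg'
f=3x^4, f'=12x^3
g=e^(4x), g'=4·e^(4x)

Answer: 12x^3·e^(4x)+12x^4·e^(4x)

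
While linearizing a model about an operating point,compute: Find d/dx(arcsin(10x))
d/dx[arcsin(u)] = u'/√(1-u²), u = 10x, u' = 10

Answer: 10/√(1 - 100x²)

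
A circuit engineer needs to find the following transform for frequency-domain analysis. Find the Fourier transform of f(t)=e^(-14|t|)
Using the standard pair: F{e^(-a|t|)} = 2a/(a^2 + omega^2)
With a = 14: F(omega) = 28/(196 + omega^2)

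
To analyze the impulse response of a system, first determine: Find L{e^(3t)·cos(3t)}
First shifting: L{e^(at)f(t)}=F(s-a)
L{cos(3t)}=s/(s² + 9)
Shift: (s-3)/((s-3)² + 9)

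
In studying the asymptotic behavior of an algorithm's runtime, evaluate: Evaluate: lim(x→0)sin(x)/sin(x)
sin(u) ≈ u for small u:
sin(x)/sin(x) ≈ x/(x)=1/1

Answer: 1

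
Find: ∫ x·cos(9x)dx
By parts: u = x, dv = cos(9x) dx
du = dx, v = sin(9x)/9
= x·sin(9x)/9 + cos(9x)/9² + C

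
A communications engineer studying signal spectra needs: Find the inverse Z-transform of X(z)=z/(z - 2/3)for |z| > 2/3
Standard pair: z/(z-a) <-> a^n*u[n] for causal signals
With a = 2/3: x[n] = (2/3)^n*u[n]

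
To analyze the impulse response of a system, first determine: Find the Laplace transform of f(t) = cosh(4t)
L{cosh(at)}=s/(s²-a²)
L{cosh(4t)}=s/(s²-16)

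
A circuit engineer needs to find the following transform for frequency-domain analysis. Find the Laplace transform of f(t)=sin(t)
L{sin(wt)}=w/(s²+w²)
L{sin(t)}=1/(s²+1)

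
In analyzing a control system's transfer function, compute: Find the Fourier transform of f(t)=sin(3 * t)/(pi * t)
sin(W*t)/(pi*t)=(W/pi)*sinc(W*t/pi) is the impulse response of the ideal low-pass filter with cutoff W (here W=3).
Its Fourier transform is a rectangular function:
F(omega)=1 for |omega| < 3, 0 otherwise

Answer: rect(omega/6) [i.e., 1 for |omega| < 3, 0 otherwise]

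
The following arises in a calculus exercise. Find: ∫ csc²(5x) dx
Since d/dx[-cot(5x)]=5csc²(5x), integral=-cot(5x)/5+C

Answer: (-1/5)cot(5x)+C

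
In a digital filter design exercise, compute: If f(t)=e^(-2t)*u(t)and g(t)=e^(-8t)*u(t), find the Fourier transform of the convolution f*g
By the convolution theorem: F{f*g}=F(omega)*G(omega)
F(omega)=1/(2 + j*omega), G(omega)=1/(8 + j*omega)
F{f*g}=1/((2 + j*omega)(8 + j*omega))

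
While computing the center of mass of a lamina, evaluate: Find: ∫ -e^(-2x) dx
Since d/dx[e^(-2x)] = -2e^(-2x), we get 1/2 e^(-2x) + C

Answer: (1/2)e^(-2x) + C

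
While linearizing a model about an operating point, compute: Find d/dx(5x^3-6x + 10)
Power rule: d/dx(ax^n)=n·a·x^(n-1)
Term by term: 15·x^2-6

Answer: 15x^2-6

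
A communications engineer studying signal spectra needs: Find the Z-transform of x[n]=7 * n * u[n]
Z{n * u[n]} = z/(z-1)^2
By linearity: Z{7 * n * u[n]} = 7z/(z-1)^2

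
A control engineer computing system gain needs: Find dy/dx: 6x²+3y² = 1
Differentiate: 12x+6y·(dy/dx)=0
dy/dx=-12x/(6y)=-2·(x/y)

Answer: dy/dx=-2·(x/y)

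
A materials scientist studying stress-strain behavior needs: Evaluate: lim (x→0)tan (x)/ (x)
tan(u) ≈ u for small u:
tan(x)/(x) ≈ x/(x) = 1/1

Answer: 1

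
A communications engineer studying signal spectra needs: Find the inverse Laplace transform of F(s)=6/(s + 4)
L^(-1){6/(s-a)} = c·e^(at)
Here a = -4, c = 6

Answer: 6e^(-4t)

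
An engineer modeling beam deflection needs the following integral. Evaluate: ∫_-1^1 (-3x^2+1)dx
Step 1: Find antiderivative F(x) = -x^3 + x
Step 2: F(1) - F(-1) = 0 - (0) = 0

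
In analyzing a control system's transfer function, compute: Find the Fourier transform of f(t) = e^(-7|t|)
Using the standard pair: F{e^(-a|t|)}=2a/(a^2 + omega^2)
With a=7: F(omega)=14/(49 + omega^2)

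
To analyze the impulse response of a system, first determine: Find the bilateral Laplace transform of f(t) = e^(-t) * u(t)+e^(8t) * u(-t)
For e^(-t) * u(t): L = 1/(s + 1), Re(s) > -1
For e^(8t) * u(-t): L = -1/(s-8), Re(s) < 8
Combined: F(s) = 1/(s + 1) - 1/(s-8), -1 < Re(s) < 8

Answer: 1/(s + 1) - 1/(s-8), ROC: -1 < Re(s) < 8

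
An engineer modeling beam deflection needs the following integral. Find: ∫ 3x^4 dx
Using power rule: ∫ 3x^4 dx=3/5 x^5 + C=(3/5)x^5 + C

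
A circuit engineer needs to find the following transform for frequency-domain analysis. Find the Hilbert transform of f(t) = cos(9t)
The Hilbert transform shifts each frequency component by -pi/2.
H{cos(wt)}=sin(wt)
With w=9: H{cos(9t)}=sin(9t)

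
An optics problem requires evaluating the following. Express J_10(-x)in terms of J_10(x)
For integer n: J_n(-x) = (-1)^n J_n(x)
With n = 10: J_10(-x) = (-1)^10 J_10(x) = J_10(x)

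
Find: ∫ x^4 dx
Using power rule: ∫ x^4 dx = 1/5 x^5 + C = (1/5)x^5 + C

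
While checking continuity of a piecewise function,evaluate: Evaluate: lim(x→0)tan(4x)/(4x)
tan(u) ≈ u for small u:
tan(4x)/(4x) ≈ 4x/(4x) = 4/4

Answer: 1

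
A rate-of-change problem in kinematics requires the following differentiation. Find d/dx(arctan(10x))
d/dx[arctan(u)]=u'/(1 + u²), u=10x, u'=10

Answer: 10/(1 + 100x²)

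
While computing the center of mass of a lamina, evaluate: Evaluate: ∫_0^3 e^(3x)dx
Antiderivative: (1/3)e^(3x)
Evaluate: (1/3)(e^9 - 1)

Answer: (e^9 - 1)/3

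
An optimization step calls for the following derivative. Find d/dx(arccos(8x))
d/dx[arccos(u)]=-u'/√(1-u²), u=8x, u'=8

Answer: -8/√(1-64x²)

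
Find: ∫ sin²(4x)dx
Using identity sin²(u)=(1 - cos(2u))/2:
∫ (1 - cos(8x))/2 dx=x/2 - sin(8x)/16 + C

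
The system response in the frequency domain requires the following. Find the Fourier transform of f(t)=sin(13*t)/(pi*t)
sin(W*t)/(pi*t)=(W/pi)*sinc(W*t/pi) is the impulse response of the ideal low-pass filter with cutoff W (here W=13).
Its Fourier transform is a rectangular function:
F(omega)=1 for |omega| < 13, 0 otherwise

Answer: rect(omega/26) [i.e., 1 for |omega| < 13, 0 otherwise]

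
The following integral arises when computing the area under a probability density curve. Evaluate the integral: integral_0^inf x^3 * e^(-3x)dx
This is a Gamma integral. Substitute u=3x (du=3 dx):
integral_0^inf x^3 * e^(-3x) dx=(1/3^4) integral_0^inf u^3 * e^(-u) du
=Gamma(4)/3^4=3!/3^4=6/81

Answer: 2/27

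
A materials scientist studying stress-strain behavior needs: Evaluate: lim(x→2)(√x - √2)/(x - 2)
Multiply by conjugate (√x+√2)/(√x+√2):
= (x - 2)/((x - 2)(√x+√2)) = 1/(√x+√2)
As x → 2: 1/(2√2)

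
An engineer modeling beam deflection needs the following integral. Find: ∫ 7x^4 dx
Using power rule: ∫ 7x^4 dx = 7/5 x^5+C = (7/5)x^5+C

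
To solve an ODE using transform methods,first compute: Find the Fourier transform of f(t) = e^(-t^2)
The Fourier transform of a Gaussian e^(-t^2) is sqrt(pi)*e^(-omega^2/4).
With a = 1: F(omega) = sqrt(pi)*e^(-omega^2/4)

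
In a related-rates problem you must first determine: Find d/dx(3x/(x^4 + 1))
Quotient rule: (f/g)' = (f'g - fg')/g²
f = 3x, f' = 3
g = x^4 + 1, g' = 4x^3

Answer: (3·(x^4 + 1) - 12x^4)/(x^4 + 1)²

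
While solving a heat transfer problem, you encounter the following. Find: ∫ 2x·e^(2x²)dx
Let u = 2x², du = 4x dx
∫ (1/2)e^u du = e^u/2+C

Answer: e^(2x²)/2+C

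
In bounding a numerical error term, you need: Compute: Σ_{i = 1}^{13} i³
Using formula: Σ i^3 = [n(n + 1)/2]² = [13·14/2]² = 8281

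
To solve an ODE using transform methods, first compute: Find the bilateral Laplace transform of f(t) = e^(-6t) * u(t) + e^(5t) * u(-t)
For e^(-6t)*u(t): L = 1/(s+6), Re(s) > -6
For e^(5t)*u(-t): L = -1/(s-5), Re(s) < 5
Combined: F(s) = 1/(s+6)-1/(s-5), -6 < Re(s) < 5

Answer: 1/(s+6)-1/(s-5), ROC: -6 < Re(s) < 5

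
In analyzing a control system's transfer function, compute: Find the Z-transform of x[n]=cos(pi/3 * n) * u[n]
Z{cos(w0 * n) * u[n]} = z(z - cos(w0))/(z^2 - 2z * cos(w0) + 1)
With w0 = pi/3: X(z) = z(z - cos(pi/3))/(z^2 - 2z * cos(pi/3) + 1)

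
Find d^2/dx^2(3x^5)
Apply power rule 2 times:
d^1: 15x^4
d^2: 60x^3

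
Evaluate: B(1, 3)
B(x,y) = Γ(x)Γ(y)/Γ(x+y) = (x-1)!(y-1)!/(x+y-1)!
B(1,3) = 0!·2!/3! = 1/3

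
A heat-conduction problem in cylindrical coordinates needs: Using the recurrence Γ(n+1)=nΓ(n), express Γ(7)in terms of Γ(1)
Γ(7) = 6Γ(6) = 6·5Γ(5) = ... = 6!·Γ(1) = 720·Γ(1)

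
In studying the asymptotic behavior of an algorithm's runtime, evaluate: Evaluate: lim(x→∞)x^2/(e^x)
Apply L'Hôpital 2 times (∞/∞ each time):
Eventually get 2!/(e^x) → 0

Answer: 0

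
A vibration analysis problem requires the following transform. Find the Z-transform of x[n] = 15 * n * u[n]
Z{n * u[n]}=z/(z-1)^2
By linearity: Z{15 * n * u[n]}=15z/(z-1)^2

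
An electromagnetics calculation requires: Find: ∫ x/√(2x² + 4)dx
Let u=2x² + 4, du=4x dx
∫ (1/4)·u^(-1/2) du=√u/2 + C

Answer: √(2x² + 4)/2 + C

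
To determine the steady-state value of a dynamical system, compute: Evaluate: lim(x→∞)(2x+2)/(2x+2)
Divide numerator and denominator by x:
lim (2+2/x)/(2+2/x)=1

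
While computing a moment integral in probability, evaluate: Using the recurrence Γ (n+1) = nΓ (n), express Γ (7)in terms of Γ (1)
Γ(7) = 6Γ(6) = 6·5Γ(5) = ... = 6!·Γ(1) = 720·Γ(1)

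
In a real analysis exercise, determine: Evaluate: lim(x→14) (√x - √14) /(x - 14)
Multiply by conjugate (√x + √14)/(√x + √14):
=(x - 14)/((x - 14)(√x + √14))=1/(√x + √14)
As x → 14: 1/(2√14)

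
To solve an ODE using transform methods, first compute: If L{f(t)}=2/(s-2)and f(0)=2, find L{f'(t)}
L{f'(t)}=s·F(s) - f(0)=2s/(s-2)-2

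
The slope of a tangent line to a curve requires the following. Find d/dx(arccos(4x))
d/dx[arccos(u)]=-u'/√(1-u²), u=4x, u'=4

Answer: -4/√(1 - 16x²)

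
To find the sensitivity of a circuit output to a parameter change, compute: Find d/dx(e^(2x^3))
Chain rule: d/dx[e^u]=e^u · u' where u=2x^3
u'=6x^2

Answer: 6x^2·e^(2x^3)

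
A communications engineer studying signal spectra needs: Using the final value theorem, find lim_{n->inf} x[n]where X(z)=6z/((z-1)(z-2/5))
Final value theorem: lim x[n] = lim_{z->1} (z-1) * X(z)
(z-1) * X(z) = 6z/(z-2/5)
As z->1: 6/(1 - 2/5) = 6/(3/5) = 10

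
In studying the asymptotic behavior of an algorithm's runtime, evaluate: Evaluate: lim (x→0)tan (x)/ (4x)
tan(u) ≈ u for small u:
tan(x)/(4x) ≈ x/(4x) = 1/4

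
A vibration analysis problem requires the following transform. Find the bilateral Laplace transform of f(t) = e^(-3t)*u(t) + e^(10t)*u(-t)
For e^(-3t)*u(t): L=1/(s + 3), Re(s) > -3
For e^(10t)*u(-t): L=-1/(s-10), Re(s) < 10
Combined: F(s)=1/(s + 3) - 1/(s-10), -3 < Re(s) < 10

Answer: 1/(s + 3) - 1/(s-10), ROC: -3 < Re(s) < 10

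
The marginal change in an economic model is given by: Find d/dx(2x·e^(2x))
Product rule: (fg)'=f'g+fg'
f=2x, f'=2
g=e^(2x), g'=2·e^(2x)

Answer: 2·e^(2x)+4x·e^(2x)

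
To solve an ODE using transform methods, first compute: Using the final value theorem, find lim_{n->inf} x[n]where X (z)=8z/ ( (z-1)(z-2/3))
Final value theorem: lim x[n] = lim_{z->1} (z-1) * X(z)
(z-1) * X(z) = 8z/(z-2/3)
As z->1: 8/(1-2/3) = 8/(1/3) = 24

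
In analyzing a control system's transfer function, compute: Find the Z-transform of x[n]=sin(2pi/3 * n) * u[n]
Z{sin(w0 * n) * u[n]} = z * sin(w0)/(z^2-2z * cos(w0)+1)
With w0 = 2pi/3: X(z) = z * sin(2pi/3)/(z^2-2z * cos(2pi/3)+1)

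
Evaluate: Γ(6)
Γ(n) = (n-1)! for positive integers
Γ(6) = 5! = 120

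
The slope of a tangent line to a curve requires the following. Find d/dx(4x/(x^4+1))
Quotient rule: (f/g)' = (f'g - fg')/g²
f = 4x, f' = 4
g = x^4 + 1, g' = 4x^3

Answer: (4·(x^4 + 1) - 16x^4)/(x^4 + 1)²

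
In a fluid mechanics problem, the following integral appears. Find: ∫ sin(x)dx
Using standard integral: ∫ sin(x) dx=-cos(x) + C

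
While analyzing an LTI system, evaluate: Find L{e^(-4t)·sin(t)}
First shifting: L{e^(at)f(t)} = F(s-a)
L{sin(t)} = 1/(s²+1)
Shift: 1/((s+4)²+1)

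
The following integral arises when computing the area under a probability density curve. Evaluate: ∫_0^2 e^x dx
Antiderivative: e^x
Evaluate: (e^2 - 1)

Answer: e^2 - 1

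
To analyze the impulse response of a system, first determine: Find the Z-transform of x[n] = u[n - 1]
Using the time-shift property: Z{u[n-1]} = z^(-1) * z/(z-1)
= z^(0)/(z-1)

Answer: 1/(z-1)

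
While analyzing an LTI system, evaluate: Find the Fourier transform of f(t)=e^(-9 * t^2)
The Fourier transform of a Gaussian e^(-a * t^2) is sqrt(pi/a) * e^(-omega^2/(4a)).
With a = 9: F(omega) = sqrt(pi)/3 * e^(-omega^2/36)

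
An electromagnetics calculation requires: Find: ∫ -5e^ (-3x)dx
Since d/dx[e^(-3x)] = -3e^(-3x), we get 5/3 e^(-3x)+C

Answer: (5/3)e^(-3x)+C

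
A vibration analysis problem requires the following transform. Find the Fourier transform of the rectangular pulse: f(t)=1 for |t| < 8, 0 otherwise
F(omega) = integral from -8 to 8 of e^(-j * omega * t) dt
= 2 * sin(8 * omega)/omega = 16 * sinc(8 * omega/pi)

Answer: 2 * sin(8 * omega)/omega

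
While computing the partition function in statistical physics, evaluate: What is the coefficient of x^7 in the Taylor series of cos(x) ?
cos(x) has only even powers. Coefficient of x^7=0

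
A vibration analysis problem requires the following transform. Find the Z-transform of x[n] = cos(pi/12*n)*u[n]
Z{cos(w0 * n) * u[n]} = z(z - cos(w0))/(z^2 - 2z * cos(w0) + 1)
With w0 = pi/12: X(z) = z(z - cos(pi/12))/(z^2 - 2z * cos(pi/12) + 1)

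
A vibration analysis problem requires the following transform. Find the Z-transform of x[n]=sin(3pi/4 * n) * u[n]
Z{sin(w0 * n) * u[n]} = z * sin(w0)/(z^2-2z * cos(w0)+1)
With w0 = 3pi/4: X(z) = z * sin(3pi/4)/(z^2-2z * cos(3pi/4)+1)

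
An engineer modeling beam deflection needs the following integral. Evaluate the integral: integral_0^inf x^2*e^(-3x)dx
This is a Gamma integral. Substitute u = 3x (du = 3 dx):
integral_0^inf x^2*e^(-3x) dx = (1/3^3) integral_0^inf u^2*e^(-u) du
= Gamma(3)/3^3 = 2!/3^3 = 2/27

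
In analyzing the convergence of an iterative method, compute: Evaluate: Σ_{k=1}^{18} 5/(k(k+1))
Partial fractions: 5/(k(k + 1))=5/k - 5/(k + 1)
Telescoping sum: 5(1 - 1/19)=5·18/19

Answer: 90/19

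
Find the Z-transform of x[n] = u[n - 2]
Using the time-shift property: Z{u[n-2]} = z^(-2)*z/(z-1)
= z^(-1)/(z-1)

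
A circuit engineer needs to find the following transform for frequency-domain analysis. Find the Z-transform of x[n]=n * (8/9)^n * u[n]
Using the property Z{n*a^n*u[n]}=az/(z-a)^2
With a=8/9: X(z)=(8/9)z/(z - 8/9)^2, |z| > 8/9

Answer: (8/9)z/(z - 8/9)^2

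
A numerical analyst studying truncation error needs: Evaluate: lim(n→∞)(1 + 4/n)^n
This is the definition of e^4: lim(1 + 4/n)^n=e^4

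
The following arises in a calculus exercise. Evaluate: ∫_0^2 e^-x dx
Antiderivative: -e^-x
Evaluate: -(e^-2-1)

Answer: (e^-2-1)/(-1)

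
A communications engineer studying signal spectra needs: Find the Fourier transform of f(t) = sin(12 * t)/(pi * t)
sin(W*t)/(pi*t) = (W/pi)*sinc(W*t/pi) is the impulse response of the ideal low-pass filter with cutoff W (here W = 12).
Its Fourier transform is a rectangular function:
F(omega) = 1 for |omega| < 12, 0 otherwise

Answer: rect(omega/24) [i.e., 1 for |omega| < 12, 0 otherwise]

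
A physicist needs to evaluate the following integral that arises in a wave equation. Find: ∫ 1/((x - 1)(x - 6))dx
Partial fractions: 1/((x-1)(x-6))=A/(x-1) + B/(x-6)
A=-1/5, B=1/5
∫ [-1/5· 1/(x-1) + 1/5· 1/(x-6)] dx
=(1/5)[ln|x-6| - ln|x-1|] + C

Answer: (1/5)·ln|(x-6)/(x-1)| + C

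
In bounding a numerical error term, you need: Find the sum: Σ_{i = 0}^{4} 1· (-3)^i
Geometric series: S=a(1 - r^n)/(1 - r)
a=1, r=-3, n=5
S=1(1+243)/4=61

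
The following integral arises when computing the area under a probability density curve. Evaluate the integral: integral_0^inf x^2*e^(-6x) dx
This is a Gamma integral. Substitute u = 6x (du = 6 dx):
integral_0^inf x^2*e^(-6x) dx = (1/6^3) integral_0^inf u^2*e^(-u) du
= Gamma(3)/6^3 = 2!/6^3 = 2/216

Answer: 1/108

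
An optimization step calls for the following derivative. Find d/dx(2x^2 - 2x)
Power rule: d/dx(ax^n)=n·a·x^(n-1)
Term by term: 4·x - 2

Answer: 4x - 2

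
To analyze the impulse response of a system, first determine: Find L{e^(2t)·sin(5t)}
First shifting: L{e^(at)f(t)}=F(s-a)
L{sin(5t)}=5/(s² + 25)
Shift: 5/((s-2)² + 25)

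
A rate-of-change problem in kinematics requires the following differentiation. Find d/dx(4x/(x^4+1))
Quotient rule: (f/g)' = (f'g - fg')/g²
f = 4x, f' = 4
g = x^4 + 1, g' = 4x^3

Answer: (4·(x^4 + 1) - 16x^4)/(x^4 + 1)²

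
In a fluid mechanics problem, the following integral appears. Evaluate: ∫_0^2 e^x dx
Antiderivative: e^x
Evaluate: (e^2-1)

Answer: e^2-1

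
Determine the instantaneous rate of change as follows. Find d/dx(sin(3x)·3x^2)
Product rule: (fg)' = f'g + fg'
f = sin(3x), f' = 3·cos(3x)
g = 3x^2, g' = 6x

Answer: 9·cos(3x)·x^2 + 6·sin(3x)·x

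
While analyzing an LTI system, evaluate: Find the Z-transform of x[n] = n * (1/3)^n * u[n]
Using the property Z{n * a^n * u[n]} = az/(z-a)^2
With a = 1/3: X(z) = (1/3)z/(z - 1/3)^2, |z| > 1/3

Answer: (1/3)z/(z - 1/3)^2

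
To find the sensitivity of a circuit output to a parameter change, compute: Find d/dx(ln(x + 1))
Chain rule: d/dx[ln(u)]=u'/u where u=x + 1
u'=1

Answer: (1)/(x + 1)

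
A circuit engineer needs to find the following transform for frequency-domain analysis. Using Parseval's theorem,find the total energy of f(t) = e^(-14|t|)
Parseval's theorem: E=integral |f(t)|^2 dt=(1/2pi) integral |F(omega)|^2 domega
E=integral_{-inf}^{inf} e^(-28|t|) dt=2 * integral_0^inf e^(-28t) dt=2/(2 * 14)=1/14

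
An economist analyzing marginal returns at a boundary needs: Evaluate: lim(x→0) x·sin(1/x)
Squeeze theorem: -|x| ≤ x·sin(1/x) ≤ |x|
Since x → 0 as x → 0, by squeeze theorem the limit is 0

Answer: 0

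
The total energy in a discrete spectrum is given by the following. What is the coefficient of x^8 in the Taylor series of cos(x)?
cos(x) = Σ (-1)^k x^(2k)/(2k)!
For x^8: (-1)^4/8! = 1/40320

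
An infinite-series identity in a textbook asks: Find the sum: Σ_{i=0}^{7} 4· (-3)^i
Geometric series: S=a(1 - r^n)/(1 - r)
a=4, r=-3, n=8
S=4(1 - 6561)/4=-6560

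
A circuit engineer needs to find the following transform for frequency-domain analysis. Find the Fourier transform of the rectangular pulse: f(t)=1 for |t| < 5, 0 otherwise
F(omega) = integral from -5 to 5 of e^(-j * omega * t) dt
= 2 * sin(5 * omega)/omega = 10 * sinc(5 * omega/pi)

Answer: 2 * sin(5 * omega)/omega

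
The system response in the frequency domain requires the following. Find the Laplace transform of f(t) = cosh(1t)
L{cosh(at)} = s/(s²-a²)
L{cosh(1t)} = s/(s²-1)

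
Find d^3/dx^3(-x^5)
Apply power rule 3 times:
d^1: -5x^4
d^2: -20x^3
d^3: -60x^2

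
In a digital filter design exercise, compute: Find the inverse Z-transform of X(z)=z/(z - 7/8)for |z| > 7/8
Standard pair: z/(z-a) <-> a^n*u[n] for causal signals
With a = 7/8: x[n] = (7/8)^n*u[n]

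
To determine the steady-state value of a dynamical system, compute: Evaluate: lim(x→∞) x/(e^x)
Apply L'Hôpital 1 times (∞/∞ each time):
Eventually get 1!/(e^x) → 0

Answer: 0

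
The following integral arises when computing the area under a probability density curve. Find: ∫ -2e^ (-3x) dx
Since d/dx[e^(-3x)] = -3e^(-3x), we get 2/3 e^(-3x) + C

Answer: (2/3)e^(-3x) + C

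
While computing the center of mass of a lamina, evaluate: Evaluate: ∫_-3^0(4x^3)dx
Step 1: Find antiderivative F(x)=x^4
Step 2: F(0) - F(-3)=0 - (81)=-81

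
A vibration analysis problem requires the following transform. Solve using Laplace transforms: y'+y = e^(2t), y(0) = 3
Take L: sY - 3+Y=1/(s-2)
Y(s+1)=1/(s-2)+3
Y=1/((s-2)(s+1))+3/(s+1)
Partial fractions: 1/((s-2)(s+1))=(1/3)/(s-2) - (1/3)/(s+1)
So Y=(1/3)/(s-2)+(8/3)/(s+1)
Inverse Laplace transform (L^(-1){1/(s-2)}=e^(2t), L^(-1){1/(s+1)}=e^(-t)):

Answer: y(t)=(1/3)·e^(2t)+(8/3)·e^(-t)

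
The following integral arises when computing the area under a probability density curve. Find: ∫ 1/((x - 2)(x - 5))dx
Partial fractions: 1/((x-2)(x-5)) = A/(x-2)+B/(x-5)
A = -1/3, B = 1/3
∫ [-1/3· 1/(x-2)+1/3· 1/(x-5)] dx
= (1/3)[ln|x-5| - ln|x-2|]+C

Answer: (1/3)·ln|(x-5)/(x-2)|+C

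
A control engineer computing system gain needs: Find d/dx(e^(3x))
Chain rule: d/dx[e^u]=e^u · u' where u=3x
u'=3

Answer: 3·e^(3x)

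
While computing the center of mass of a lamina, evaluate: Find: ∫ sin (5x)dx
Using substitution u=5x: ∫ sin(u) du/5=-cos(u)/5 + C

Answer: (-1/5)cos(5x) + C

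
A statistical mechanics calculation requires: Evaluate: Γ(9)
Γ(n)=(n-1)! for positive integers
Γ(9)=8!=40320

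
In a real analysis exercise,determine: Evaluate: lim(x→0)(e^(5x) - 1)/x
L'Hôpital (0/0): lim 5e^(5x)/1 = 5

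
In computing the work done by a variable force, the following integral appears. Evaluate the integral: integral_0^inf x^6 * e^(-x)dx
This is a Gamma integral. Substitute u=1x:
integral_0^inf x^6*e^(-x) dx=(1/1^7) integral_0^inf u^6*e^(-u) du
=Gamma(7)/1^7=6!/1^7=720/1

Answer: 720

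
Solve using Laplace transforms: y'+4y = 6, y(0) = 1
Take L of both sides: sY(s) - 1 + 4Y(s) = 6/s
Y(s)(s + 4) = 6/s + 1
Y(s) = 6/(s(s + 4)) + 1/(s + 4)
Partial fractions: 6/(s(s + 4)) = (3/2)/s - (3/2)/(s + 4)
So Y(s) = (3/2)/s - (1/2)/(s + 4)
Inverse transform (L^(-1){1/s} = 1, L^(-1){1/(s + 4)} = e^(-4t)):

Answer: y(t) = 3/2 - (1/2)·e^(-4t)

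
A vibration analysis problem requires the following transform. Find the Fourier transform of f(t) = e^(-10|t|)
Using the standard pair: F{e^(-a|t|)} = 2a/(a^2 + omega^2)
With a = 10: F(omega) = 20/(100 + omega^2)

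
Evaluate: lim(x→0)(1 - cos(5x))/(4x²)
Using 1-cos(u) ≈ u²/2 for small u:
(1-cos(5x)) ≈ (5x)²/2 = 25x²/2
So limit = 25/(2·4) = 25/8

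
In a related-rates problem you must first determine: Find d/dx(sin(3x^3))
Chain rule: d/dx[sin(u)]=cos(u)·u' where u=3x^3
u'=9x^2

Answer: 9x^2·cos(3x^3)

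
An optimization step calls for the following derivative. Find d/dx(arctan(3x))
d/dx[arctan(u)]=u'/(1+u²), u=3x, u'=3

Answer: 3/(1+9x²)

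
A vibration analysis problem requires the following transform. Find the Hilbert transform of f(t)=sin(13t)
The Hilbert transform shifts each frequency component by -pi/2.
H{sin(wt)}=-cos(wt)
With w=13: H{sin(13t)}=-cos(13t)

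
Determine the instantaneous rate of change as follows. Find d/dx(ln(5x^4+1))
Chain rule: d/dx[ln(u)] = u'/u where u = 5x^4 + 1
u' = 20x^3

Answer: (20x^3)/(5x^4 + 1)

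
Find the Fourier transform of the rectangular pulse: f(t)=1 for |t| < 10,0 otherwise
F(omega) = integral from -10 to 10 of e^(-j * omega * t) dt
= 2 * sin(10 * omega)/omega = 20 * sinc(10 * omega/pi)

Answer: 2 * sin(10 * omega)/omega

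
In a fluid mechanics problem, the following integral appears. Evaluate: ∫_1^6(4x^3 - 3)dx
Step 1: Find antiderivative F(x) = x^4 - 3x
Step 2: F(6) - F(1) = 1278 - (-2) = 1280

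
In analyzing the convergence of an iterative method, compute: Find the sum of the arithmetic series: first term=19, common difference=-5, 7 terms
Last term: a_n=19+(7-1)·-5=-11
Sum=n(a_1+a_n)/2=7(19+(-11))/2=28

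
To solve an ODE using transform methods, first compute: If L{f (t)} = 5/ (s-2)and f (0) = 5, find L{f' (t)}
L{f'(t)} = s·F(s) - f(0) = 5s/(s-2)-5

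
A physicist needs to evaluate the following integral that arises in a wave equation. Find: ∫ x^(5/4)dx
Power rule: ∫ x^(5/4) dx=x^(9/4)/(9/4)+C

Answer: (4/9)·x^(9/4)+C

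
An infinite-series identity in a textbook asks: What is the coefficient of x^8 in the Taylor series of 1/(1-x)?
1/(1-x) = Σ x^n for |x|<1
All coefficients are 1

Answer: 1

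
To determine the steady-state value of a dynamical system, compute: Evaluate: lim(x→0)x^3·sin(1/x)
Squeeze theorem: -|x^3| ≤ x^3·sin(1/x) ≤ |x^3|
Since x^3 → 0 as x → 0, by squeeze theorem the limit is 0

Answer: 0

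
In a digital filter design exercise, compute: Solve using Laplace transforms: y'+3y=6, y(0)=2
Take L of both sides: sY(s)-2+3Y(s)=6/s
Y(s)(s+3)=6/s+2
Y(s)=6/(s(s+3))+2/(s+3)
Partial fractions: 6/(s(s+3))=2/s - 2/(s+3)
So Y(s)=2/s
Inverse transform (L^(-1){1/s}=1, L^(-1){1/(s+3)}=e^(-3t)):

Answer: y(t)=2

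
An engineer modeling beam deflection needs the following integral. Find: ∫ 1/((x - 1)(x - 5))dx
Partial fractions: 1/((x-1)(x-5)) = A/(x-1) + B/(x-5)
A = -1/4, B = 1/4
∫ [-1/4· 1/(x-1) + 1/4· 1/(x-5)] dx
= (1/4)[ln|x-5| - ln|x-1|] + C

Answer: (1/4)·ln|(x-5)/(x-1)| + C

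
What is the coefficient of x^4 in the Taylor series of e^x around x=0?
Taylor series of e^x = Σ x^n/n!
Coefficient of x^4 = 1/4! = 1/24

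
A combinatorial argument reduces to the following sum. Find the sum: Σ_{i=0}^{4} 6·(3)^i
Geometric series: S = a(1 - r^n)/(1 - r)
a = 6, r = 3, n = 5
S = 6(1-243)/-2 = 726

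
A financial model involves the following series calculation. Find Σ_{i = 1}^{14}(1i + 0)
= 1·Σ i+0·14 = 1·105+0 = 105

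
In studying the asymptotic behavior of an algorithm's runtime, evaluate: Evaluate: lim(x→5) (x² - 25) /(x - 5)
Factor: (x² - 25) = (x-5)(x + 5)
Cancel (x-5): lim(x→5) (x + 5) = 10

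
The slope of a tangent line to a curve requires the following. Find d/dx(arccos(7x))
d/dx[arccos(u)] = -u'/√(1-u²), u = 7x, u' = 7

Answer: -7/√(1-49x²)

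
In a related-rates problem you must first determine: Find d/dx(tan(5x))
Chain rule: d/dx[tan(u)] = sec²(u)·u' where u = 5x
u' = 5

Answer: 5·sec²(5x)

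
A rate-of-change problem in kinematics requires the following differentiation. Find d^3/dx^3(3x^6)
Apply power rule 3 times:
d^1: 18x^5
d^2: 90x^4
d^3: 360x^3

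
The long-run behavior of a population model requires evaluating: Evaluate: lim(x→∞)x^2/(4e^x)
Apply L'Hôpital 2 times (∞/∞ each time):
Eventually get 2!/(4e^x) → 0

Answer: 0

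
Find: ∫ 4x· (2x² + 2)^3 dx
Let u = 2x² + 2, du = 4x dx
∫ u^3 du = u^4/4 + C

Answer: (2x² + 2)^4/4 + C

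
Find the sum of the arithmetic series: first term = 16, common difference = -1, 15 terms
Last term: a_n = 16+(15-1)·-1 = 2
Sum = n(a_1+a_n)/2 = 15(16+2)/2 = 135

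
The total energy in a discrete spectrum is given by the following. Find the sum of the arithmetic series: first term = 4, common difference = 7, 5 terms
Last term: a_n = 4 + (5 - 1)·7 = 32
Sum = n(a_1 + a_n)/2 = 5(4 + 32)/2 = 90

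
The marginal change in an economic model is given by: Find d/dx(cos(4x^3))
Chain rule: d/dx[cos(u)] = -sin(u)·u' where u = 4x^3
u' = 12x^2

Answer: -12x^2·sin(4x^3)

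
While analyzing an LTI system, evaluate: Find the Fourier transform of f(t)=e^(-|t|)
Using the standard pair: F{e^(-a|t|)}=2a/(a^2+omega^2)
With a=1: F(omega)=2/(1+omega^2)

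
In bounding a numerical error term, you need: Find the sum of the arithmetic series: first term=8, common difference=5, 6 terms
Last term: a_n=8 + (6 - 1)·5=33
Sum=n(a_1 + a_n)/2=6(8 + 33)/2=123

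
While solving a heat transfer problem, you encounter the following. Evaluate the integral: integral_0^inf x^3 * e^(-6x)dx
This is a Gamma integral. Substitute u = 6x (du = 6 dx):
integral_0^inf x^3*e^(-6x) dx = (1/6^4) integral_0^inf u^3*e^(-u) du
= Gamma(4)/6^4 = 3!/6^4 = 6/1296

Answer: 1/216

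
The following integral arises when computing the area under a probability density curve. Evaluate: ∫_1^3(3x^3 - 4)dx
Step 1: Find antiderivative F(x) = (3/4)x^4 - 4x
Step 2: F(3) - F(1) = 195/4 - (-13/4) = 52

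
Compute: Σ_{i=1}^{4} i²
Using formula: Σ i^2=n(n+1)(2n+1)/6=4·5·9/6=30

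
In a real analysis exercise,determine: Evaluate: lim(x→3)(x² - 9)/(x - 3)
Factor: (x² - 9) = (x-3)(x + 3)
Cancel (x-3): lim(x→3) (x + 3) = 6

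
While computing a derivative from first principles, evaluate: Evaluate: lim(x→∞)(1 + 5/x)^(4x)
Rewrite as [(1 + 5/x)^x]^4.
lim(1 + 5/x)^x=e^5, so limit=(e^5)^4=e^20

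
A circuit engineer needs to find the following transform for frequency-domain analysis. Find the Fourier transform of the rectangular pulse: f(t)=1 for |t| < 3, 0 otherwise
F(omega)=integral from -3 to 3 of e^(-j * omega * t) dt
=2 * sin(3 * omega)/omega=6 * sinc(3 * omega/pi)

Answer: 2 * sin(3 * omega)/omega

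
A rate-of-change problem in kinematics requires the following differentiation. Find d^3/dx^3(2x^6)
Apply power rule 3 times:
d^1: 12x^5
d^2: 60x^4
d^3: 240x^3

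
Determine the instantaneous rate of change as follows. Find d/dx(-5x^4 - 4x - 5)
Power rule: d/dx(ax^n) = n·a·x^(n-1)
Term by term: -20·x^3-4

Answer: -20x^3-4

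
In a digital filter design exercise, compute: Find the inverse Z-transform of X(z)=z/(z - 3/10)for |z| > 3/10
Standard pair: z/(z-a) <-> a^n * u[n] for causal signals
With a = 3/10: x[n] = (3/10)^n * u[n]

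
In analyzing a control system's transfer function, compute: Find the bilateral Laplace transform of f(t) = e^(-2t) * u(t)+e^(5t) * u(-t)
For e^(-2t)*u(t): L = 1/(s+2), Re(s) > -2
For e^(5t)*u(-t): L = -1/(s-5), Re(s) < 5
Combined: F(s) = 1/(s+2)-1/(s-5), -2 < Re(s) < 5

Answer: 1/(s+2)-1/(s-5), ROC: -2 < Re(s) < 5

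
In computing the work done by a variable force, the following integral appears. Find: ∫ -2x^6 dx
Using power rule: ∫ -2x^6 dx=-2/7 x^7 + C=(-2/7)x^7 + C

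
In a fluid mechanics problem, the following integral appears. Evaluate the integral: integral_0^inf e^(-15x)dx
integral_0^inf e^(-15x) dx=[-1/15 * e^(-15x)]_0^inf
=0 - (-1/15)=1/15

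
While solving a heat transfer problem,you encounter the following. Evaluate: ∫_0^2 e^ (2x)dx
Antiderivative: (1/2)e^(2x)
Evaluate: (1/2)(e^4 - 1)

Answer: (e^4 - 1)/2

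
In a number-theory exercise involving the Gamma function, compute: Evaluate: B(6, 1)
B(x,y) = Γ(x)Γ(y)/Γ(x + y) = (x-1)!(y-1)!/(x + y-1)!
B(6,1) = 5!·0!/6! = 1/6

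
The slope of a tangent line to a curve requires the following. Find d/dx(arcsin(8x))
d/dx[arcsin(u)]=u'/√(1-u²), u=8x, u'=8

Answer: 8/√(1-64x²)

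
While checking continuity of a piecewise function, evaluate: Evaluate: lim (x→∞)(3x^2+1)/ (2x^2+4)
Divide numerator and denominator by x^2:
lim (3 + 1/x^2)/(2 + 4/x^2) = 3/2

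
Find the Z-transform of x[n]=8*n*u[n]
Z{n*u[n]} = z/(z-1)^2
By linearity: Z{8*n*u[n]} = 8z/(z-1)^2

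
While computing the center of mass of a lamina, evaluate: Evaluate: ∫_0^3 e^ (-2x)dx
Antiderivative: (1/(-2))e^(-2x)
Evaluate: (1/(-2))(e^-6-1)

Answer: (e^-6-1)/(-2)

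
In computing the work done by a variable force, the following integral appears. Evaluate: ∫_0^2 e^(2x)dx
Antiderivative: (1/2)e^(2x)
Evaluate: (1/2)(e^4 - 1)

Answer: (e^4 - 1)/2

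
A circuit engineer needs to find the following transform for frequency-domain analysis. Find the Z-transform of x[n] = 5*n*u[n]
Z{n * u[n]}=z/(z-1)^2
By linearity: Z{5 * n * u[n]}=5z/(z-1)^2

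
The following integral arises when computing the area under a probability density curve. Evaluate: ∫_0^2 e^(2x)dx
Antiderivative: (1/2)e^(2x)
Evaluate: (1/2)(e^4-1)

Answer: (e^4-1)/2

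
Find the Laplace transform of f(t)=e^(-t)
L{e^(at)}=1/(s-a)
L{e^(-t)}=1/(s + 1)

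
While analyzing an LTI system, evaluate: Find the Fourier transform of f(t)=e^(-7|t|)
Using the standard pair: F{e^(-a|t|)}=2a/(a^2 + omega^2)
With a=7: F(omega)=14/(49 + omega^2)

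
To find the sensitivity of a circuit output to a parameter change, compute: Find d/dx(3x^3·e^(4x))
Product rule: (fg)'=f'g + fg'
f=3x^3, f'=9x^2
g=e^(4x), g'=4·e^(4x)

Answer: 9x^2·e^(4x) + 12x^3·e^(4x)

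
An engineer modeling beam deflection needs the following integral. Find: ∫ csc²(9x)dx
Since d/dx[-cot(9x)] = 9csc²(9x), integral = -cot(9x)/9+C

Answer: (-1/9)cot(9x)+C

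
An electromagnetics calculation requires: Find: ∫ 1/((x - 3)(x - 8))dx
Partial fractions: 1/((x-3)(x-8))=A/(x-3) + B/(x-8)
A=-1/5, B=1/5
∫ [-1/5· 1/(x-3) + 1/5· 1/(x-8)] dx
=(1/5)[ln|x-8| - ln|x-3|] + C

Answer: (1/5)·ln|(x-8)/(x-3)| + C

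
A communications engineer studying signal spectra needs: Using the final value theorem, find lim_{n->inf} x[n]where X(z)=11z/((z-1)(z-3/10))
Final value theorem: lim x[n]=lim_{z->1} (z-1) * X(z)
(z-1) * X(z)=11z/(z-3/10)
As z->1: 11/(1-3/10)=11/(7/10)=110/7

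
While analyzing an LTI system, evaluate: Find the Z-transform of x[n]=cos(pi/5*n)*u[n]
Z{cos(w0 * n) * u[n]}=z(z - cos(w0))/(z^2 - 2z * cos(w0) + 1)
With w0=pi/5: X(z)=z(z - cos(pi/5))/(z^2 - 2z * cos(pi/5) + 1)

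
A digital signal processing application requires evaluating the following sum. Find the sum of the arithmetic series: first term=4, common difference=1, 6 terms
Last term: a_n=4 + (6 - 1)·1=9
Sum=n(a_1 + a_n)/2=6(4 + 9)/2=39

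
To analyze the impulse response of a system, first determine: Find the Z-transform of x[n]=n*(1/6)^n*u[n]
Using the property Z{n*a^n*u[n]}=az/(z-a)^2
With a=1/6: X(z)=(1/6)z/(z - 1/6)^2, |z| > 1/6

Answer: (1/6)z/(z - 1/6)^2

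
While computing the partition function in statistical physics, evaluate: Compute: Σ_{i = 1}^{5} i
Using formula: Σ i^1=n(n + 1)/2=5·6/2=15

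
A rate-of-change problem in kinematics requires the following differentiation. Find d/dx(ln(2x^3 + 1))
Chain rule: d/dx[ln(u)]=u'/u where u=2x^3+1
u'=6x^2

Answer: (6x^2)/(2x^3+1)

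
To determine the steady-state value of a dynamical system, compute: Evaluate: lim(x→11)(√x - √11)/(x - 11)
Multiply by conjugate (√x+√11)/(√x+√11):
= (x - 11)/((x - 11)(√x+√11)) = 1/(√x+√11)
As x → 11: 1/(2√11)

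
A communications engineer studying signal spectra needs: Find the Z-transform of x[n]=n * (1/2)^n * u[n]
Using the property Z{n * a^n * u[n]}=az/(z-a)^2
With a=1/2: X(z)=(1/2)z/(z - 1/2)^2, |z| > 1/2

Answer: (1/2)z/(z - 1/2)^2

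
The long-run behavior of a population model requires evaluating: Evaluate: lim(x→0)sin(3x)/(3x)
L'Hôpital (0/0): lim 3cos(3x)/3=3/3

Answer: 1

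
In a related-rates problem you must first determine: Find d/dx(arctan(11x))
d/dx[arctan(u)]=u'/(1 + u²), u=11x, u'=11

Answer: 11/(1 + 121x²)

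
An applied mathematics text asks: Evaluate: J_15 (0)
J_n(0)=0 for all n > 0 (Bessel function of first kind)
J_15(0)=0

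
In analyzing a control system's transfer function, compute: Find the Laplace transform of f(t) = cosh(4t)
L{cosh(at)} = s/(s²-a²)
L{cosh(4t)} = s/(s²-16)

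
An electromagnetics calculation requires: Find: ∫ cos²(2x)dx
Using identity cos²(u) = (1+cos(2u))/2:
∫ (1+cos(4x))/2 dx = x/2+sin(4x)/8+C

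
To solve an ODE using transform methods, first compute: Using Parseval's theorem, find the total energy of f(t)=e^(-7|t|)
Parseval's theorem: E=integral |f(t)|^2 dt=(1/2pi) integral |F(omega)|^2 domega
E=integral_{-inf}^{inf} e^(-14|t|) dt=2 * integral_0^inf e^(-14t) dt=2/(2 * 7)=1/7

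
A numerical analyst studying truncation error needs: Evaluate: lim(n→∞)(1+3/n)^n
This is the definition of e^3: lim(1+3/n)^n=e^3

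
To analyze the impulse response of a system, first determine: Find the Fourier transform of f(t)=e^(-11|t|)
Using the standard pair: F{e^(-a|t|)} = 2a/(a^2+omega^2)
With a = 11: F(omega) = 22/(121+omega^2)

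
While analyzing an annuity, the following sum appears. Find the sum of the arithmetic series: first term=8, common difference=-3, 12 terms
Last term: a_n = 8 + (12 - 1)·-3 = -25
Sum = n(a_1 + a_n)/2 = 12(8 + (-25))/2 = -102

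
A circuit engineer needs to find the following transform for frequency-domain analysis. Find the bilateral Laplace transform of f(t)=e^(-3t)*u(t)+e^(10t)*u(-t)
For e^(-3t)*u(t): L=1/(s+3), Re(s) > -3
For e^(10t)*u(-t): L=-1/(s-10), Re(s) < 10
Combined: F(s)=1/(s+3)-1/(s-10), -3 < Re(s) < 10

Answer: 1/(s+3)-1/(s-10), ROC: -3 < Re(s) < 10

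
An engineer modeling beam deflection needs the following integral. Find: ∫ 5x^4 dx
Using power rule: ∫ 5x^4 dx=5/5 x^5 + C=x^5 + C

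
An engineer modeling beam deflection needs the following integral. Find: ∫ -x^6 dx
Using power rule: ∫ -x^6 dx=-1/7 x^7+C=(-1/7)x^7+C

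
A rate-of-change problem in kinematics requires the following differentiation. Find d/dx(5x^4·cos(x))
Product rule: (fg)'=f'g + fg'
f=5x^4, f'=20x^3
g=cos(x), g'=-sin(x)

Answer: 20x^3·cos(x) - 5x^4·sin(x)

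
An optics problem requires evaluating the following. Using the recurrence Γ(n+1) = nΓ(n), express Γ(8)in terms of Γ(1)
Γ(8) = 7Γ(7) = 7·6Γ(6) = ... = 7!·Γ(1) = 5040·Γ(1)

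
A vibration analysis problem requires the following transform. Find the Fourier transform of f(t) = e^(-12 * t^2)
The Fourier transform of a Gaussian e^(-a*t^2) is sqrt(pi/a)*e^(-omega^2/(4a)).
With a = 12: F(omega) = sqrt(pi/12)*e^(-omega^2/48)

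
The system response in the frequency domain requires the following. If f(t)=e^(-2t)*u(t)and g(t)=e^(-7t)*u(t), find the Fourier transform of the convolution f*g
By the convolution theorem: F{f*g}=F(omega)*G(omega)
F(omega)=1/(2 + j*omega), G(omega)=1/(7 + j*omega)
F{f*g}=1/((2 + j*omega)(7 + j*omega))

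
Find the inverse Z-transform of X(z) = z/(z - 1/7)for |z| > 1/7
Standard pair: z/(z-a) <-> a^n*u[n] for causal signals
With a = 1/7: x[n] = (1/7)^n*u[n]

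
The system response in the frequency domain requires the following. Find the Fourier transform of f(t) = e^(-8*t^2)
The Fourier transform of a Gaussian e^(-a * t^2) is sqrt(pi/a) * e^(-omega^2/(4a)).
With a=8: F(omega)=sqrt(pi/8) * e^(-omega^2/32)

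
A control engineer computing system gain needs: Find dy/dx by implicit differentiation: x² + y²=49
Differentiate both sides: 2x + 2y·(dy/dx) = 0
Solve: dy/dx = -2x/(2y) = -x/y

Answer: dy/dx = -x/y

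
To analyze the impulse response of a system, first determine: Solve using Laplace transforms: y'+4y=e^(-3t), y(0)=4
Take L: sY - 4 + 4Y=1/(s + 3)
Y(s + 4)=1/(s + 3) + 4
Y=1/((s + 3)(s + 4)) + 4/(s + 4)
Partial fractions: 1/((s + 3)(s + 4))=1/(s + 3) - 1/(s + 4)
So Y=1/(s + 3) + 3/(s + 4)
Inverse Laplace transform (L^(-1){1/(s + 3)}=e^(-3t), L^(-1){1/(s + 4)}=e^(-4t)):

Answer: y(t)=1·e^(-3t) + 3·e^(-4t)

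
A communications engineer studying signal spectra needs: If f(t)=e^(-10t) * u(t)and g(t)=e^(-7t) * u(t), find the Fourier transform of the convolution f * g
By the convolution theorem: F{f * g}=F(omega) * G(omega)
F(omega)=1/(10 + j * omega), G(omega)=1/(7 + j * omega)
F{f * g}=1/((10 + j * omega)(7 + j * omega))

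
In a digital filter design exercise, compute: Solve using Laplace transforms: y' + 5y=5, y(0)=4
Take L of both sides: sY(s)-4+5Y(s)=5/s
Y(s)(s+5)=5/s+4
Y(s)=5/(s(s+5))+4/(s+5)
Partial fractions: 5/(s(s+5))=1/s - 1/(s+5)
So Y(s)=1/s+3/(s+5)
Inverse transform (L^(-1){1/s}=1, L^(-1){1/(s+5)}=e^(-5t)):

Answer: y(t)=1+3·e^(-5t)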